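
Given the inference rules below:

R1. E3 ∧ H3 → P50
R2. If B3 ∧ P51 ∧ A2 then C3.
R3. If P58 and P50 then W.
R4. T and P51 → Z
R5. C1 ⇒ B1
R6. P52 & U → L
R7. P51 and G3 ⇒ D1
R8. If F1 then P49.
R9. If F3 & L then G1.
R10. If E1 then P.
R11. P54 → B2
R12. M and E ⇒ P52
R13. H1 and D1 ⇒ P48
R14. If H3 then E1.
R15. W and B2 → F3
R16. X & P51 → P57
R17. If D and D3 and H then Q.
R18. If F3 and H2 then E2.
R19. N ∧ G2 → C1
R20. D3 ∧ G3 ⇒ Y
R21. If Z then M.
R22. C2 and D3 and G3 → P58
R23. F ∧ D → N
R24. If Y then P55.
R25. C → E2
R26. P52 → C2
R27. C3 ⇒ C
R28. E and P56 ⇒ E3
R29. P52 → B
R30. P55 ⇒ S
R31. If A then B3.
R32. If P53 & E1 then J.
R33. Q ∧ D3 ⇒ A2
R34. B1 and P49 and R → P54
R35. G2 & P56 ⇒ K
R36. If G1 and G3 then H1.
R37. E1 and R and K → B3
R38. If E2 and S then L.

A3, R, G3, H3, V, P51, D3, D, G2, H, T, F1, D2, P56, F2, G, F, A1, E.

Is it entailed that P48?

Z  (by R4: T, P51)
D1  (by R7: P51, G3)
P49  (by R8: F1)
E1  (by R14: H3)
Q  (by R17: D, D3, H)
Y  (by R20: D3, G3)
M  (by R21: Z)
N  (by R23: F, D)
P55  (by R24: Y)
E3  (by R28: E, P56)
S  (by R30: P55)
A2  (by R33: Q, D3)
K  (by R35: G2, P56)
B3  (by R37: E1, R, K)
P50  (by R1: E3, H3)
C3  (by R2: B3, P51, A2)
P52  (by R12: M, E)
C1  (by R19: N, G2)
C2  (by R26: P52)
C  (by R27: C3)
B1  (by R5: C1)
P58  (by R22: C2, D3, G3)
E2  (by R25: C)
P54  (by R34: B1, P49, R)
L  (by R38: E2, S)
W  (by R3: P58, P50)
B2  (by R11: P54)
F3  (by R15: W, B2)
G1  (by R9: F3, L)
H1  (by R36: G1, G3)
P48  (by R13: H1, D1)

Yes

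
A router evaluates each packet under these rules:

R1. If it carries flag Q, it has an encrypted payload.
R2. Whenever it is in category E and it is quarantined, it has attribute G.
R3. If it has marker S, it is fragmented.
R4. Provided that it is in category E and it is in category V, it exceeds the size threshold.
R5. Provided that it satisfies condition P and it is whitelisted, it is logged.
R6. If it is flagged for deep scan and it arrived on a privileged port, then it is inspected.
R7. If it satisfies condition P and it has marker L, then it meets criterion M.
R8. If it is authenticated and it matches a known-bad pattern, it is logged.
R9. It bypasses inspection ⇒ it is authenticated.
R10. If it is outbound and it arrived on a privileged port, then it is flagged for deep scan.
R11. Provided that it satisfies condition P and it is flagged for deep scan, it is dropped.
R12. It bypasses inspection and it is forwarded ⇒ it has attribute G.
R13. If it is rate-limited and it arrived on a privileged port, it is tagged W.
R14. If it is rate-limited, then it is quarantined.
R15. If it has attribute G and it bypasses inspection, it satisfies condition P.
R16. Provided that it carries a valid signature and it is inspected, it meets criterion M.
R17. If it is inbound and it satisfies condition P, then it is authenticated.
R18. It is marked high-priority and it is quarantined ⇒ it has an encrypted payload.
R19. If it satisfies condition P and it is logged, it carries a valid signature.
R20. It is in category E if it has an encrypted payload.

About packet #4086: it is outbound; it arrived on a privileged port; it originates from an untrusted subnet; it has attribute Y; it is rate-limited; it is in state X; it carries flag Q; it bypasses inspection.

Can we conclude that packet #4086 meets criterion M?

Forward chaining from the given facts derives: has an encrypted payload, is authenticated, is flagged for deep scan, is tagged W, is quarantined, is in category E, has attribute G, is inspected, satisfies condition P, is dropped.
Rules concluding "it meets criterion M": R7 needs "it has marker L"; R16 needs "it carries a valid signature" — none of these are established.

No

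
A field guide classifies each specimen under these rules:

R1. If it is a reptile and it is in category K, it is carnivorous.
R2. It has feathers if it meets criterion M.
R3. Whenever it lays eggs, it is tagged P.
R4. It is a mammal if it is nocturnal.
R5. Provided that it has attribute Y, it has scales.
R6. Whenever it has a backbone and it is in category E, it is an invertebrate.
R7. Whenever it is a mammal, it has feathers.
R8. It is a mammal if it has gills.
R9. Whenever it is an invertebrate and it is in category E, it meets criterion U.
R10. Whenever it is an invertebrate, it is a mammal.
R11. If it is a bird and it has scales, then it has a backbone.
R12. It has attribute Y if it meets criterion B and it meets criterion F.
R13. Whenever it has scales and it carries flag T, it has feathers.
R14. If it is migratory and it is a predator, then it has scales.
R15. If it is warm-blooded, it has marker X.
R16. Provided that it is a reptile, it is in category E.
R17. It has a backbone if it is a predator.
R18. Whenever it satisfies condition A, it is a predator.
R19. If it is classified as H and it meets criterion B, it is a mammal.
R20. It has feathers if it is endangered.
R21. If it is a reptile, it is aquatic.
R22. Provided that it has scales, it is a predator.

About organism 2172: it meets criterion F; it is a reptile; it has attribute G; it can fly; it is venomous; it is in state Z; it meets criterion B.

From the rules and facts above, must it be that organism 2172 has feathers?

Yes

By R12 (it meets criterion B, it meets criterion F): it has attribute Y.
By R16 (it is a reptile): it is in category E.
By R5 (it has attribute Y): it has scales.
By R22 (it has scales): it is a predator.
By R17 (it is a predator): it has a backbone.
By R6 (it has a backbone, it is in category E): it is an invertebrate.
By R10 (it is an invertebrate): it is a mammal.
By R7 (it is a mammal): it has feathers.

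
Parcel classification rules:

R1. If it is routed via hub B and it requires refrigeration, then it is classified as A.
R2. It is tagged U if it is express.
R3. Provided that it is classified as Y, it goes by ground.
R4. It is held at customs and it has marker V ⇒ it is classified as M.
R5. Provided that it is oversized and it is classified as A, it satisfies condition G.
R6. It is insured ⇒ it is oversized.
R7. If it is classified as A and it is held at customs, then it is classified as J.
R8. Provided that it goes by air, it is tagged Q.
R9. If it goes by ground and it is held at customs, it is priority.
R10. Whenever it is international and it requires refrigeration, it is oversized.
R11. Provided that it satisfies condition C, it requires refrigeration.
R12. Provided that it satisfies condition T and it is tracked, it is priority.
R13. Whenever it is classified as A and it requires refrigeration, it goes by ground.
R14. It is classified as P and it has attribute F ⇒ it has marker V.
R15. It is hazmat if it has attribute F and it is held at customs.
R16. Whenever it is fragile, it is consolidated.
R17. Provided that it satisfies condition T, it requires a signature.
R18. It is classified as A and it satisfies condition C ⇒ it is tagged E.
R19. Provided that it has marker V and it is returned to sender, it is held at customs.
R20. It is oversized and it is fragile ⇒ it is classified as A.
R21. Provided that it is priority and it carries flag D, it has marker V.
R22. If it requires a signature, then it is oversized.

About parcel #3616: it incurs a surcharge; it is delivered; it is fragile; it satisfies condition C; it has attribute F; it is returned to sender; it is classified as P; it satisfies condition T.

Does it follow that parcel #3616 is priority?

Yes

By R11 (it satisfies condition C): it requires refrigeration.
By R14 (it is classified as P, it has attribute F): it has marker V.
By R17 (it satisfies condition T): it requires a signature.
By R19 (it has marker V, it is returned to sender): it is held at customs.
By R22 (it requires a signature): it is oversized.
By R20 (it is oversized, it is fragile): it is classified as A.
By R13 (it is classified as A, it requires refrigeration): it goes by ground.
By R9 (it goes by ground, it is held at customs): it is priority.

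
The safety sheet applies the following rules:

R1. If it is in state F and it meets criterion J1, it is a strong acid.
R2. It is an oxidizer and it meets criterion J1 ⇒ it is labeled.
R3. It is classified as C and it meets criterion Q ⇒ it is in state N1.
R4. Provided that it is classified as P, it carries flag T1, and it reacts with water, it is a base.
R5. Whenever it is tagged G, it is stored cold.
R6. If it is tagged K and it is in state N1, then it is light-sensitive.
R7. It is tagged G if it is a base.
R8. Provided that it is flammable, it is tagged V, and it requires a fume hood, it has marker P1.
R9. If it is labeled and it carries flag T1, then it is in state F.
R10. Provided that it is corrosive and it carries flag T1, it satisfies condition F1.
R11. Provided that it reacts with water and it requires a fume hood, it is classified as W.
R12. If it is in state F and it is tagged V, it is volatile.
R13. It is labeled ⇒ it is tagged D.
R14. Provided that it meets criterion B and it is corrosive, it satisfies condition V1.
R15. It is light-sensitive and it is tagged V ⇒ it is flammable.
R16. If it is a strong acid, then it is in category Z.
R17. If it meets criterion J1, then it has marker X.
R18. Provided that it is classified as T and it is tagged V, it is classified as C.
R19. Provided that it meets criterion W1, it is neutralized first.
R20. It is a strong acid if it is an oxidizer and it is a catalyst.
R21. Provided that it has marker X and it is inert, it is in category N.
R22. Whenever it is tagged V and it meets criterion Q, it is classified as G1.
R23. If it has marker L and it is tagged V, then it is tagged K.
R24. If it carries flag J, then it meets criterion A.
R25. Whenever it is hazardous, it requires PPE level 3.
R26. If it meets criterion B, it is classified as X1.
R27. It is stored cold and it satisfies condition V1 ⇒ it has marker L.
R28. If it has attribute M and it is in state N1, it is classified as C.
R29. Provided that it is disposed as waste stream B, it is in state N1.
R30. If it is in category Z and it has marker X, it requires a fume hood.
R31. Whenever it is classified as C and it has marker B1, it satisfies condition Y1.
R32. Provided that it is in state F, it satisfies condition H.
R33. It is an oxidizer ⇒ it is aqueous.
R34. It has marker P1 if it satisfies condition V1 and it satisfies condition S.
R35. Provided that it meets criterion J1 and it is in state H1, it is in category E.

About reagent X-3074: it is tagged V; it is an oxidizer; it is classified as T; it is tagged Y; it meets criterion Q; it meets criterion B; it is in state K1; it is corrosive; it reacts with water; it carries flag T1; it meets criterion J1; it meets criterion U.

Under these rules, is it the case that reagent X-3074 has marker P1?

Forward chaining from the given facts derives: is labeled, is in state F, satisfies condition F1, is volatile, is tagged D, satisfies condition V1, has marker X, is classified as C, is classified as G1, is classified as X1, satisfies condition H, is aqueous, is a strong acid, is in state N1, is in category Z, requires a fume hood, is classified as W.
Rules concluding "it has marker P1": R8 needs "it is flammable"; R34 needs "it satisfies condition S" — none of these are established.

No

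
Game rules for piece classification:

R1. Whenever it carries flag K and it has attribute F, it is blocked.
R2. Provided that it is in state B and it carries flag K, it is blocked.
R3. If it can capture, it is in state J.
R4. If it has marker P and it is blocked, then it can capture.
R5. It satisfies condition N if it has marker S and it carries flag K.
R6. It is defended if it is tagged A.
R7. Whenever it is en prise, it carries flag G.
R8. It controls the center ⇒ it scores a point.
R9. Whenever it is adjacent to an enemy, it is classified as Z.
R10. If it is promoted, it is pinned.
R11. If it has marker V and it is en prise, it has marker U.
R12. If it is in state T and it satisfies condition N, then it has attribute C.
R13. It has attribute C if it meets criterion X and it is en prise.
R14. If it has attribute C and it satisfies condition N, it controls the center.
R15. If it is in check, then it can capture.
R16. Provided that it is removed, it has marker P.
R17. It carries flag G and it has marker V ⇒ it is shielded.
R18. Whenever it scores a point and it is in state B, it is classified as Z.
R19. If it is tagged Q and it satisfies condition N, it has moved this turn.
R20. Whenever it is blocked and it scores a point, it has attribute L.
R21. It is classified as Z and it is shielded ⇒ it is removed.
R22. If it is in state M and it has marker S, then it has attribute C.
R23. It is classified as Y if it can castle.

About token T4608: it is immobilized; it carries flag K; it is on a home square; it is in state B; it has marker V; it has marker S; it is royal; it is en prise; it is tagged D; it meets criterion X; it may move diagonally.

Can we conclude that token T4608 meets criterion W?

No

Forward chaining from the given facts derives: is blocked, satisfies condition N, carries flag G, has marker U, has attribute C, controls the center, is shielded, scores a point, is classified as Z, has attribute L, is removed, has marker P, can capture, is in state J.
No rule has "it meets criterion W" as its conclusion, and it is not among the given facts.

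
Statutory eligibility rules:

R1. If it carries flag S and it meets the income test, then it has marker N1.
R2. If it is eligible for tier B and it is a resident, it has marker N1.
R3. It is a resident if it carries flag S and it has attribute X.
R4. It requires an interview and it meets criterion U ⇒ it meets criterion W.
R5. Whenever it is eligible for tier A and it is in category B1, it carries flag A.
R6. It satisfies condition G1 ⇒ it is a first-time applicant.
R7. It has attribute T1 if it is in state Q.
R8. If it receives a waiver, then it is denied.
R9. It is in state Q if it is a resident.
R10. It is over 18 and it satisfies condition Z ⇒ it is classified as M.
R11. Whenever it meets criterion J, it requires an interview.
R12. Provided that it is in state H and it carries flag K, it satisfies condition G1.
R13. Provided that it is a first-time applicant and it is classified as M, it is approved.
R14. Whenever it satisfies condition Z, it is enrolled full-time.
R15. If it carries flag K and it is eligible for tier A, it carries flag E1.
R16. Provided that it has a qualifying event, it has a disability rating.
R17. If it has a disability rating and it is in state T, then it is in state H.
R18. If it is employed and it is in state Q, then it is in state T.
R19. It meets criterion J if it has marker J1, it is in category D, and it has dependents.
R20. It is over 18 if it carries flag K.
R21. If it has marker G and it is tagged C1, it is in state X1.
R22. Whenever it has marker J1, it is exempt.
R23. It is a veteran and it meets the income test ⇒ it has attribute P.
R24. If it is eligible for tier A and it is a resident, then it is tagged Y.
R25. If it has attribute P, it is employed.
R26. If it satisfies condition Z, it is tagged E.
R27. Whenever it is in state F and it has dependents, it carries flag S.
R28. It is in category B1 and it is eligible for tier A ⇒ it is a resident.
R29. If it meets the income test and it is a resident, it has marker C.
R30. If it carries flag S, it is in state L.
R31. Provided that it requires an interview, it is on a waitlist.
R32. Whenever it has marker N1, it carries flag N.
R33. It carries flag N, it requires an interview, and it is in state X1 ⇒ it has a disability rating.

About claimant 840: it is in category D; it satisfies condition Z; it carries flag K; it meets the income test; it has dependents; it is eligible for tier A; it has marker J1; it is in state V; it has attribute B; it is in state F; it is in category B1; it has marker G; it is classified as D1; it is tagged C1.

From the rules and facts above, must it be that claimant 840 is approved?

No

Forward chaining from the given facts derives: carries flag A, is enrolled full-time, carries flag E1, meets criterion J, is over 18, is in state X1, is exempt, is tagged E, carries flag S, is a resident, has marker C, is in state L, has marker N1, is in state Q, is classified as M, requires an interview, is tagged Y, is on a waitlist, carries flag N, has a disability rating, has attribute T1.
The only rule concluding "it is approved" is R13, which needs "it is a first-time applicant"; that is never established.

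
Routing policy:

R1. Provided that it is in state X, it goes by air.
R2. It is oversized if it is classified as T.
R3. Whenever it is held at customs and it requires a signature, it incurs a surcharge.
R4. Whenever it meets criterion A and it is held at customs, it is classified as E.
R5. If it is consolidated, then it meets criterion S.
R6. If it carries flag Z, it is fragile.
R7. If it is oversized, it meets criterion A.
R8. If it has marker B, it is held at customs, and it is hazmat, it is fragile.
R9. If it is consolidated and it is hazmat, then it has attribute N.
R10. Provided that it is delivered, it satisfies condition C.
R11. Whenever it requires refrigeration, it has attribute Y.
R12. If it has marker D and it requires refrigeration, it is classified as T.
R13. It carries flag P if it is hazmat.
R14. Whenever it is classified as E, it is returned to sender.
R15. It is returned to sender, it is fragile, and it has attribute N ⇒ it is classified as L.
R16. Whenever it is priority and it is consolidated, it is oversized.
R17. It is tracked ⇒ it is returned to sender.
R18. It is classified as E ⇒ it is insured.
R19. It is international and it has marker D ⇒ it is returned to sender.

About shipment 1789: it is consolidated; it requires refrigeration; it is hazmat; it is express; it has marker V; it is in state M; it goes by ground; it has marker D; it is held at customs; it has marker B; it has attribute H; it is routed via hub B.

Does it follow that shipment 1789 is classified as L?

Yes

By R8 (it has marker B, it is held at customs, it is hazmat): it is fragile.
By R9 (it is consolidated, it is hazmat): it has attribute N.
By R12 (it has marker D, it requires refrigeration): it is classified as T.
By R2 (it is classified as T): it is oversized.
By R7 (it is oversized): it meets criterion A.
By R4 (it meets criterion A, it is held at customs): it is classified as E.
By R14 (it is classified as E): it is returned to sender.
By R15 (it is returned to sender, it is fragile, it has attribute N): it is classified as L.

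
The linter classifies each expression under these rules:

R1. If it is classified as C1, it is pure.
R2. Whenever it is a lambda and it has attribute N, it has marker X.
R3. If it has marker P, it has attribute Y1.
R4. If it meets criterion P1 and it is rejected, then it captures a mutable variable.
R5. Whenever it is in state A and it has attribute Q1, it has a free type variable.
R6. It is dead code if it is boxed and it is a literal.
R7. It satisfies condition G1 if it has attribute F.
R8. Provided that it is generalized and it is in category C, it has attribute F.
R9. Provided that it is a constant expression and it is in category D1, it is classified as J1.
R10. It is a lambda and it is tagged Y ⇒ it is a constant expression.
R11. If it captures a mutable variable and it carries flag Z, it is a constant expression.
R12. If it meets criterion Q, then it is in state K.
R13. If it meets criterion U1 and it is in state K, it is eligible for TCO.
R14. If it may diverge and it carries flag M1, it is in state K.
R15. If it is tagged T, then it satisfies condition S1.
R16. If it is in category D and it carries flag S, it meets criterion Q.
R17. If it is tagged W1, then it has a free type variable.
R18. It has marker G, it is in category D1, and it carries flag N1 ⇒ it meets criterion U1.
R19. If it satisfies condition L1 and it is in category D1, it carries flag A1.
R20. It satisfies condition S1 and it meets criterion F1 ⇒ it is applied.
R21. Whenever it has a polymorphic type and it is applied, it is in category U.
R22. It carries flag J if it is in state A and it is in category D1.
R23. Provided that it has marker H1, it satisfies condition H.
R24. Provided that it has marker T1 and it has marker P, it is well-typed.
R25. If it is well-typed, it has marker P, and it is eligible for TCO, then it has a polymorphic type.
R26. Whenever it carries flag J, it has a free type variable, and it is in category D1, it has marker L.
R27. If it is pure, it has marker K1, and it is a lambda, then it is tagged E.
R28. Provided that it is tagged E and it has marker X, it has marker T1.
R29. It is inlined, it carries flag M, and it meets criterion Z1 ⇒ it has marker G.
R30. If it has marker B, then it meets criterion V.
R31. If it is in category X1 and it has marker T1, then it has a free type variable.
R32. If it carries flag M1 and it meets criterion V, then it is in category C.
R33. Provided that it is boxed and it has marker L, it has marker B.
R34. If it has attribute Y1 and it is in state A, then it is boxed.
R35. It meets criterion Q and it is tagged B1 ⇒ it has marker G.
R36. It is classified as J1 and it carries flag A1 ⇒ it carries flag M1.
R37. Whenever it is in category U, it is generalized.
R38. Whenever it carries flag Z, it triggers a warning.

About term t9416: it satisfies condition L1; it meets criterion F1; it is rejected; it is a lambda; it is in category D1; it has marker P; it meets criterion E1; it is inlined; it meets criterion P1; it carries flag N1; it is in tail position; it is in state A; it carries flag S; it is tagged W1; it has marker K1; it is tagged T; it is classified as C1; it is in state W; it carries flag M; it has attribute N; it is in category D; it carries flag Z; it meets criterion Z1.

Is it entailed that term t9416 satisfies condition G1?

By R1 (it is classified as C1): it is pure.
By R2 (it is a lambda, it has attribute N): it has marker X.
By R3 (it has marker P): it has attribute Y1.
By R4 (it meets criterion P1, it is rejected): it captures a mutable variable.
By R11 (it captures a mutable variable, it carries flag Z): it is a constant expression.
By R15 (it is tagged T): it satisfies condition S1.
By R16 (it is in category D, it carries flag S): it meets criterion Q.
By R17 (it is tagged W1): it has a free type variable.
By R19 (it satisfies condition L1, it is in category D1): it carries flag A1.
By R20 (it satisfies condition S1, it meets criterion F1): it is applied.
By R22 (it is in state A, it is in category D1): it carries flag J.
By R26 (it carries flag J, it has a free type variable, it is in category D1): it has marker L.
By R27 (it is pure, it has marker K1, it is a lambda): it is tagged E.
By R28 (it is tagged E, it has marker X): it has marker T1.
By R29 (it is inlined, it carries flag M, it meets criterion Z1): it has marker G.
By R34 (it has attribute Y1, it is in state A): it is boxed.
By R9 (it is a constant expression, it is in category D1): it is classified as J1.
By R12 (it meets criterion Q): it is in state K.
By R18 (it has marker G, it is in category D1, it carries flag N1): it meets criterion U1.
By R24 (it has marker T1, it has marker P): it is well-typed.
By R33 (it is boxed, it has marker L): it has marker B.
By R36 (it is classified as J1, it carries flag A1): it carries flag M1.
By R13 (it meets criterion U1, it is in state K): it is eligible for TCO.
By R25 (it is well-typed, it has marker P, it is eligible for TCO): it has a polymorphic type.
By R30 (it has marker B): it meets criterion V.
By R32 (it carries flag M1, it meets criterion V): it is in category C.
By R21 (it has a polymorphic type, it is applied): it is in category U.
By R37 (it is in category U): it is generalized.
By R8 (it is generalized, it is in category C): it has attribute F.
By R7 (it has attribute F): it satisfies condition G1.

Yes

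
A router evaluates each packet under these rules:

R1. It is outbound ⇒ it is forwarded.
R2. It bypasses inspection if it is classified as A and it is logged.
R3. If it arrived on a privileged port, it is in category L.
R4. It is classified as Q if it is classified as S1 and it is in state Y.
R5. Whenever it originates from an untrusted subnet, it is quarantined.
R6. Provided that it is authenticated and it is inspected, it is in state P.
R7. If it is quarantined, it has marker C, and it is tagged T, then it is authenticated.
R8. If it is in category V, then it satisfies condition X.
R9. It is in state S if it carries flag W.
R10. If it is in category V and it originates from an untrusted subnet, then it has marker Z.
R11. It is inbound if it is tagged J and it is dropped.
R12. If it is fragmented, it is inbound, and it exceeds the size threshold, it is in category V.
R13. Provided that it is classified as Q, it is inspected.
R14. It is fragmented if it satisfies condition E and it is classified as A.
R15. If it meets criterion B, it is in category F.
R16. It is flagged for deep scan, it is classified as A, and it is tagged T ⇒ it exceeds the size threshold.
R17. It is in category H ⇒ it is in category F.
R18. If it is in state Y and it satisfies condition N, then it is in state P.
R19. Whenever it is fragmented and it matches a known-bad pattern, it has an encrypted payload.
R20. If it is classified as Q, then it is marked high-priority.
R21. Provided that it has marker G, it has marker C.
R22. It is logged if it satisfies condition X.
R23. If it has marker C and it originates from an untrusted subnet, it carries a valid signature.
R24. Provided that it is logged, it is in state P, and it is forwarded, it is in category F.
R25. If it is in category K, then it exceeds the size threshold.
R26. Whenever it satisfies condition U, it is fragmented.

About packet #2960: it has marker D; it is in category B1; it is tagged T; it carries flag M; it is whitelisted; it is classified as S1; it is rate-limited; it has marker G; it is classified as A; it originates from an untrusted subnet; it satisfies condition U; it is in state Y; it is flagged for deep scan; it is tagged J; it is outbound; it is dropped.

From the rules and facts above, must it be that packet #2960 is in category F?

By R1 (it is outbound): it is forwarded.
By R4 (it is classified as S1, it is in state Y): it is classified as Q.
By R5 (it originates from an untrusted subnet): it is quarantined.
By R11 (it is tagged J, it is dropped): it is inbound.
By R13 (it is classified as Q): it is inspected.
By R16 (it is flagged for deep scan, it is classified as A, it is tagged T): it exceeds the size threshold.
By R21 (it has marker G): it has marker C.
By R26 (it satisfies condition U): it is fragmented.
By R7 (it is quarantined, it has marker C, it is tagged T): it is authenticated.
By R12 (it is fragmented, it is inbound, it exceeds the size threshold): it is in category V.
By R6 (it is authenticated, it is inspected): it is in state P.
By R8 (it is in category V): it satisfies condition X.
By R22 (it satisfies condition X): it is logged.
By R24 (it is logged, it is in state P, it is forwarded): it is in category F.

Yes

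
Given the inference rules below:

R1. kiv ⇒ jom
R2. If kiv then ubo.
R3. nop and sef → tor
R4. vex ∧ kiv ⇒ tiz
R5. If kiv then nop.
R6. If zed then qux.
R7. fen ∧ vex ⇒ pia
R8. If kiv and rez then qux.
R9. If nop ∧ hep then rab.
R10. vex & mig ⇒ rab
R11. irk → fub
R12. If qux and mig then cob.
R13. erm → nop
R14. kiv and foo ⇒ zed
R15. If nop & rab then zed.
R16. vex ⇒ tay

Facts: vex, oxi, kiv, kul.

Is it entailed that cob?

Forward chaining from the given facts derives: jom, ubo, tiz, nop, tay.
The only rule concluding cob is R12, which needs qux; that is never established.

No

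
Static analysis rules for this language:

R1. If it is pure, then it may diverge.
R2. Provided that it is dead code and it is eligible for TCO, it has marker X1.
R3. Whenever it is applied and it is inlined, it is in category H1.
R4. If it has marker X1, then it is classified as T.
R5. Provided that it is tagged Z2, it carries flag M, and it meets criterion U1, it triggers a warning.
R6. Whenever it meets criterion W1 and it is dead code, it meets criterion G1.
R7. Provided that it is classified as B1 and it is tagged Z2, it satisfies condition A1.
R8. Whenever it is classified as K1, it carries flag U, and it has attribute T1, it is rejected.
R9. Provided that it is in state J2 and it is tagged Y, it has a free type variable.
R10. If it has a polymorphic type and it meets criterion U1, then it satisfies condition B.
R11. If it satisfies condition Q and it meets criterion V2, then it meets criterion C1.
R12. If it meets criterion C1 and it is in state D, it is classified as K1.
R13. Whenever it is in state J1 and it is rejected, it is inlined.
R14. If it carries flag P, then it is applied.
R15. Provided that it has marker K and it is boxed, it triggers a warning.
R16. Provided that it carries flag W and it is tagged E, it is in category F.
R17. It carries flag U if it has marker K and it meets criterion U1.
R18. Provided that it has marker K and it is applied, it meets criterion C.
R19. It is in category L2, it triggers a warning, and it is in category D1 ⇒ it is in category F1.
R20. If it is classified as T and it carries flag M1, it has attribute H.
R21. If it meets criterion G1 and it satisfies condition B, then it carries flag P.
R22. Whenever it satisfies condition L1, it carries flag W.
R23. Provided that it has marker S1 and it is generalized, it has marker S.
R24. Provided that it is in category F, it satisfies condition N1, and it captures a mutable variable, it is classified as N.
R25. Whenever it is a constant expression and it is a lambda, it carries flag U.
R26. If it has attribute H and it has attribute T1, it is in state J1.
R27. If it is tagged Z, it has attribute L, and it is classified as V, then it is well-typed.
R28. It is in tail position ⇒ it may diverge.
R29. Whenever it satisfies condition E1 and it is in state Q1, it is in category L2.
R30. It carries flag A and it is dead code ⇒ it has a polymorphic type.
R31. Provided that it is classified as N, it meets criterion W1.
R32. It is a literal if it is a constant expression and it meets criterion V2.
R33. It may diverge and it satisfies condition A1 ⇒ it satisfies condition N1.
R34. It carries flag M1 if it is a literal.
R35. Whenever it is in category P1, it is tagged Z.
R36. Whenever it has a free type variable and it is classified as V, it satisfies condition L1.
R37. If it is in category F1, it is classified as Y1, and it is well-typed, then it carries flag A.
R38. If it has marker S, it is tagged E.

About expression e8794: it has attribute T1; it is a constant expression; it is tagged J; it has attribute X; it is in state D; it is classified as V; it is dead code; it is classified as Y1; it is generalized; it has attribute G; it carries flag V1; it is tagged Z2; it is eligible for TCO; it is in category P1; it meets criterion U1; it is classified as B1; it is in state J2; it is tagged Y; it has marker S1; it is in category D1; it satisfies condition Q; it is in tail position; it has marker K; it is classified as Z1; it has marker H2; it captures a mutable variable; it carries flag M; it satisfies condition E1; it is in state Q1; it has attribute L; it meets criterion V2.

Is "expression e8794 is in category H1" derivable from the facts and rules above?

Yes

By R2 (it is dead code, it is eligible for TCO): it has marker X1.
By R4 (it has marker X1): it is classified as T.
By R5 (it is tagged Z2, it carries flag M, it meets criterion U1): it triggers a warning.
By R7 (it is classified as B1, it is tagged Z2): it satisfies condition A1.
By R9 (it is in state J2, it is tagged Y): it has a free type variable.
By R11 (it satisfies condition Q, it meets criterion V2): it meets criterion C1.
By R12 (it meets criterion C1, it is in state D): it is classified as K1.
By R17 (it has marker K, it meets criterion U1): it carries flag U.
By R23 (it has marker S1, it is generalized): it has marker S.
By R28 (it is in tail position): it may diverge.
By R29 (it satisfies condition E1, it is in state Q1): it is in category L2.
By R32 (it is a constant expression, it meets criterion V2): it is a literal.
By R33 (it may diverge, it satisfies condition A1): it satisfies condition N1.
By R34 (it is a literal): it carries flag M1.
By R35 (it is in category P1): it is tagged Z.
By R36 (it has a free type variable, it is classified as V): it satisfies condition L1.
By R38 (it has marker S): it is tagged E.
By R8 (it is classified as K1, it carries flag U, it has attribute T1): it is rejected.
By R19 (it is in category L2, it triggers a warning, it is in category D1): it is in category F1.
By R20 (it is classified as T, it carries flag M1): it has attribute H.
By R22 (it satisfies condition L1): it carries flag W.
By R26 (it has attribute H, it has attribute T1): it is in state J1.
By R27 (it is tagged Z, it has attribute L, it is classified as V): it is well-typed.
By R37 (it is in category F1, it is classified as Y1, it is well-typed): it carries flag A.
By R13 (it is in state J1, it is rejected): it is inlined.
By R16 (it carries flag W, it is tagged E): it is in category F.
By R24 (it is in category F, it satisfies condition N1, it captures a mutable variable): it is classified as N.
By R30 (it carries flag A, it is dead code): it has a polymorphic type.
By R31 (it is classified as N): it meets criterion W1.
By R6 (it meets criterion W1, it is dead code): it meets criterion G1.
By R10 (it has a polymorphic type, it meets criterion U1): it satisfies condition B.
By R21 (it meets criterion G1, it satisfies condition B): it carries flag P.
By R14 (it carries flag P): it is applied.
By R3 (it is applied, it is inlined): it is in category H1.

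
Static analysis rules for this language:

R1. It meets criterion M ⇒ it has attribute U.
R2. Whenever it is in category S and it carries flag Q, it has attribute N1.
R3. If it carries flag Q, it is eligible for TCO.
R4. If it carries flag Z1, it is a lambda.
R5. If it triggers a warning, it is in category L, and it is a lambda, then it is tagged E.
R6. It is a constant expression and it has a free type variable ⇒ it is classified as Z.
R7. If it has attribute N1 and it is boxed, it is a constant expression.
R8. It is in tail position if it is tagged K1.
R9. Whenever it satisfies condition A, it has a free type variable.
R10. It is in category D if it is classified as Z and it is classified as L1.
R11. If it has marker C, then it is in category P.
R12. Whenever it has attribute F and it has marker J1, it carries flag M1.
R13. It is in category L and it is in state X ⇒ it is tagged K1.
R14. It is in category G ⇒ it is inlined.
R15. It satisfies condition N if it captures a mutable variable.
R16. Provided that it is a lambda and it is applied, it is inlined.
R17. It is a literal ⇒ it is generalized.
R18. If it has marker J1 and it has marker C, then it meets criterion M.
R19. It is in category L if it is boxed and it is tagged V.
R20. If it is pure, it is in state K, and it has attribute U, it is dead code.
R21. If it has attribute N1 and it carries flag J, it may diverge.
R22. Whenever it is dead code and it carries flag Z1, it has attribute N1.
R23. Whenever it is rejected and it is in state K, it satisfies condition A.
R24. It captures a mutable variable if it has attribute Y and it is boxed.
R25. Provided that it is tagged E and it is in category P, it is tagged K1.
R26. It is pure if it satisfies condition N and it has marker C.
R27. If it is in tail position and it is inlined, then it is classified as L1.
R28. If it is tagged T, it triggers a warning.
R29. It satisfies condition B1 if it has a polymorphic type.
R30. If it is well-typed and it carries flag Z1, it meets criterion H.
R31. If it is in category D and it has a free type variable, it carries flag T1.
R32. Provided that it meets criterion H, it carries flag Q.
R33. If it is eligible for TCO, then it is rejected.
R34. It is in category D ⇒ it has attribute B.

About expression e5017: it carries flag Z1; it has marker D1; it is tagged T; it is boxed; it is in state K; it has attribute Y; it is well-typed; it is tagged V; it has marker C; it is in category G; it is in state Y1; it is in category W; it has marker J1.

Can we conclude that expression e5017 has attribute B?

Yes

By R4 (it carries flag Z1): it is a lambda.
By R11 (it has marker C): it is in category P.
By R14 (it is in category G): it is inlined.
By R18 (it has marker J1, it has marker C): it meets criterion M.
By R19 (it is boxed, it is tagged V): it is in category L.
By R24 (it has attribute Y, it is boxed): it captures a mutable variable.
By R28 (it is tagged T): it triggers a warning.
By R30 (it is well-typed, it carries flag Z1): it meets criterion H.
By R32 (it meets criterion H): it carries flag Q.
By R1 (it meets criterion M): it has attribute U.
By R3 (it carries flag Q): it is eligible for TCO.
By R5 (it triggers a warning, it is in category L, it is a lambda): it is tagged E.
By R15 (it captures a mutable variable): it satisfies condition N.
By R25 (it is tagged E, it is in category P): it is tagged K1.
By R26 (it satisfies condition N, it has marker C): it is pure.
By R33 (it is eligible for TCO): it is rejected.
By R8 (it is tagged K1): it is in tail position.
By R20 (it is pure, it is in state K, it has attribute U): it is dead code.
By R22 (it is dead code, it carries flag Z1): it has attribute N1.
By R23 (it is rejected, it is in state K): it satisfies condition A.
By R27 (it is in tail position, it is inlined): it is classified as L1.
By R7 (it has attribute N1, it is boxed): it is a constant expression.
By R9 (it satisfies condition A): it has a free type variable.
By R6 (it is a constant expression, it has a free type variable): it is classified as Z.
By R10 (it is classified as Z, it is classified as L1): it is in category D.
By R34 (it is in category D): it has attribute B.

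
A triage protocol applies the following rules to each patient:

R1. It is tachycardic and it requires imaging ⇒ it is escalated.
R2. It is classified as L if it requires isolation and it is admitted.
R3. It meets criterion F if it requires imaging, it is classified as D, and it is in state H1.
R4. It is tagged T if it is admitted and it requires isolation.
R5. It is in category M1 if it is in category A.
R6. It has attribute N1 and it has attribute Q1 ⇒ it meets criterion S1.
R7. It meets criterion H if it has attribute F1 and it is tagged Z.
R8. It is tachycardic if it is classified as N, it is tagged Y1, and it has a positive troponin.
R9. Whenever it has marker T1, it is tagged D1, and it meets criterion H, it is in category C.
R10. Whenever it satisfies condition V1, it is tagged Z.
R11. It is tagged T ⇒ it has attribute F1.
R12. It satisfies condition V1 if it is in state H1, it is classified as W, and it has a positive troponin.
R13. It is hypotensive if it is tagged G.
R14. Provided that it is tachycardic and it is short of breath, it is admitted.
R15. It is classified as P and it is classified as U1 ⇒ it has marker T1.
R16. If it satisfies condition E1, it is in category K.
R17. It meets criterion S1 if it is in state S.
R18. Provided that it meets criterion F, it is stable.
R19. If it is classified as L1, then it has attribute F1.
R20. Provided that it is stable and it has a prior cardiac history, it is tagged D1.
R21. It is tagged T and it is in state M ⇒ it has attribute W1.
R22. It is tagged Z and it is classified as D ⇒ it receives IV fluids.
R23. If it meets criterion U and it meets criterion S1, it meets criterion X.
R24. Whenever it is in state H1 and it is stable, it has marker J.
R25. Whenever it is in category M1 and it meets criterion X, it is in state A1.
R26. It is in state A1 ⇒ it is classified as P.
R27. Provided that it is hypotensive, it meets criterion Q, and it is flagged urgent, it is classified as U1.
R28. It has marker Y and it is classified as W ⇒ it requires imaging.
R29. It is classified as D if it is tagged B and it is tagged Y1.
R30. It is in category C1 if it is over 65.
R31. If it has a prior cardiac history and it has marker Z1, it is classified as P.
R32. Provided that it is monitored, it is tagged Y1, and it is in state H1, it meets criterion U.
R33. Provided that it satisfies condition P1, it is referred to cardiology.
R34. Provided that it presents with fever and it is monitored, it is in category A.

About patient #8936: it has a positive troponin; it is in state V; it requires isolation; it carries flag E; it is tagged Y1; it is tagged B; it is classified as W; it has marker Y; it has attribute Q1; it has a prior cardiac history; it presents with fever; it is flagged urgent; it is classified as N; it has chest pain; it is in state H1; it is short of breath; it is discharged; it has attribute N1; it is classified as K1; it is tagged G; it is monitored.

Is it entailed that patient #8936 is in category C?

Forward chaining from the given facts derives: meets criterion S1, is tachycardic, satisfies condition V1, is hypotensive, is admitted, requires imaging, is classified as D, meets criterion U, is in category A, is escalated, is classified as L, meets criterion F, is tagged T, is in category M1, is tagged Z, has attribute F1, is stable, is tagged D1, receives IV fluids, meets criterion X, has marker J, is in state A1, is classified as P, meets criterion H.
The only rule concluding "it is in category C" is R9, which needs "it has marker T1"; that is never established.

No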